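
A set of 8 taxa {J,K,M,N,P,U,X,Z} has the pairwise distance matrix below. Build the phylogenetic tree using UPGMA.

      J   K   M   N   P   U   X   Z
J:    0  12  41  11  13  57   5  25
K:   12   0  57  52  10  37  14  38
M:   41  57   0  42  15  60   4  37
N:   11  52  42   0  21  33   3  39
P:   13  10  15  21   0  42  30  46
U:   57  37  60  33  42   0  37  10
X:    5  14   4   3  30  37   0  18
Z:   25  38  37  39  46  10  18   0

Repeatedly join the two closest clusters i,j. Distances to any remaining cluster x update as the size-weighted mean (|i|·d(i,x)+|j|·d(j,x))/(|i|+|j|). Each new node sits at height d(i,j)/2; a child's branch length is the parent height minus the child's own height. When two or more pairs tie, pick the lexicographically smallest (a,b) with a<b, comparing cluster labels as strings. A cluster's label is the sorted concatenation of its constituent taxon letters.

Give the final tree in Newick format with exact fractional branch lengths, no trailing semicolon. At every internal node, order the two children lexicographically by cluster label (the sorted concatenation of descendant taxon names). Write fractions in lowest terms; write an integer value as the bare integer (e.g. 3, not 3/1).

iteration 1: select N,X (d=3); attach at lengths (3/2, 3/2); label the merged cluster NX
  updated: d(J,NX)=8, d(K,NX)=33, d(M,NX)=23, d(NX,P)=51/2, d(NX,U)=35, d(NX,Z)=57/2
iteration 2: select J,NX (d=8); attach at lengths (4, 5/2); label the merged cluster JNX
  updated: d(JNX,K)=26, d(JNX,M)=29, d(JNX,P)=64/3, d(JNX,U)=127/3, d(JNX,Z)=82/3
iteration 3: select K,P (d=10); attach at lengths (5, 5); label the merged cluster KP
  updated: d(JNX,KP)=71/3, d(KP,M)=36, d(KP,U)=79/2, d(KP,Z)=42
iteration 4: select U,Z (d=10); attach at lengths (5, 5); label the merged cluster UZ
  updated: d(JNX,UZ)=209/6, d(KP,UZ)=163/4, d(M,UZ)=97/2
iteration 5: select JNX,KP (d=71/3); attach at lengths (47/6, 41/6); label the merged cluster JKNPX
  updated: d(JKNPX,M)=159/5, d(JKNPX,UZ)=186/5
iteration 6: select JKNPX,M (d=159/5); attach at lengths (61/15, 159/10); label the merged cluster JKMNPX
  updated: d(JKMNPX,UZ)=469/12
iteration 7: select JKMNPX,UZ (d=469/12); attach at lengths (437/120, 349/24); label the merged cluster JKMNPUXZ
final tree: ((((J:4,(N:3/2,X:3/2):5/2):47/6,(K:5,P:5):41/6):61/15,M:159/10):437/120,(U:5,Z:5):349/24)
total length: 4939/60

((((J:4,(N:3/2,X:3/2):5/2):47/6,(K:5,P:5):41/6):61/15,M:159/10):437/120,(U:5,Z:5):349/24)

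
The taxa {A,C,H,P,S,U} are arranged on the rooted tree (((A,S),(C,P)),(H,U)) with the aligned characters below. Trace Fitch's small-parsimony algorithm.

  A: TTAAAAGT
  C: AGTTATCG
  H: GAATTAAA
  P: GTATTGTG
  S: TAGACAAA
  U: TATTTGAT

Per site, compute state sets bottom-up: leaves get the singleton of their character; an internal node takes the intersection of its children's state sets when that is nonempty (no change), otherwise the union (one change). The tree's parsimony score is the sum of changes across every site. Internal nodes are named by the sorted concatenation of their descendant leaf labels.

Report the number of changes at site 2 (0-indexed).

[col 0] AS: children A:{T}, S:{T} ∩→ {T}; cost 0
[col 0] CP: children C:{A}, P:{G} ∪→ {A,G}; cost 1
[col 0] ACPS: children AS:{T}, CP:{A,G} ∪→ {A,G,T}; cost 1
[col 0] HU: children H:{G}, U:{T} ∪→ {G,T}; cost 1
[col 0] ACHPSU: children ACPS:{A,G,T}, HU:{G,T} ∩→ {G,T}; cost 0
[col 1] AS: children A:{T}, S:{A} ∪→ {A,T}; cost 1
[col 1] CP: children C:{G}, P:{T} ∪→ {G,T}; cost 1
[col 1] ACPS: children AS:{A,T}, CP:{G,T} ∩→ {T}; cost 0
[col 1] HU: children H:{A}, U:{A} ∩→ {A}; cost 0
[col 1] ACHPSU: children ACPS:{T}, HU:{A} ∪→ {A,T}; cost 1
[col 2] AS: children A:{A}, S:{G} ∪→ {A,G}; cost 1
[col 2] CP: children C:{T}, P:{A} ∪→ {A,T}; cost 1
[col 2] ACPS: children AS:{A,G}, CP:{A,T} ∩→ {A}; cost 0
[col 2] HU: children H:{A}, U:{T} ∪→ {A,T}; cost 1
[col 2] ACHPSU: children ACPS:{A}, HU:{A,T} ∩→ {A}; cost 0
[col 3] AS: children A:{A}, S:{A} ∩→ {A}; cost 0
[col 3] CP: children C:{T}, P:{T} ∩→ {T}; cost 0
[col 3] ACPS: children AS:{A}, CP:{T} ∪→ {A,T}; cost 1
[col 3] HU: children H:{T}, U:{T} ∩→ {T}; cost 0
[col 3] ACHPSU: children ACPS:{A,T}, HU:{T} ∩→ {T}; cost 0
[col 4] AS: children A:{A}, S:{C} ∪→ {A,C}; cost 1
[col 4] CP: children C:{A}, P:{T} ∪→ {A,T}; cost 1
[col 4] ACPS: children AS:{A,C}, CP:{A,T} ∩→ {A}; cost 0
[col 4] HU: children H:{T}, U:{T} ∩→ {T}; cost 0
[col 4] ACHPSU: children ACPS:{A}, HU:{T} ∪→ {A,T}; cost 1
[col 5] AS: children A:{A}, S:{A} ∩→ {A}; cost 0
[col 5] CP: children C:{T}, P:{G} ∪→ {G,T}; cost 1
[col 5] ACPS: children AS:{A}, CP:{G,T} ∪→ {A,G,T}; cost 1
[col 5] HU: children H:{A}, U:{G} ∪→ {A,G}; cost 1
[col 5] ACHPSU: children ACPS:{A,G,T}, HU:{A,G} ∩→ {A,G}; cost 0
[col 6] AS: children A:{G}, S:{A} ∪→ {A,G}; cost 1
[col 6] CP: children C:{C}, P:{T} ∪→ {C,T}; cost 1
[col 6] ACPS: children AS:{A,G}, CP:{C,T} ∪→ {A,C,G,T}; cost 1
[col 6] HU: children H:{A}, U:{A} ∩→ {A}; cost 0
[col 6] ACHPSU: children ACPS:{A,C,G,T}, HU:{A} ∩→ {A}; cost 0
[col 7] AS: children A:{T}, S:{A} ∪→ {A,T}; cost 1
[col 7] CP: children C:{G}, P:{G} ∩→ {G}; cost 0
[col 7] ACPS: children AS:{A,T}, CP:{G} ∪→ {A,G,T}; cost 1
[col 7] HU: children H:{A}, U:{T} ∪→ {A,T}; cost 1
[col 7] ACHPSU: children ACPS:{A,G,T}, HU:{A,T} ∩→ {A,T}; cost 0
per-site changes: [3, 3, 3, 1, 3, 3, 3, 3]; total = 22

3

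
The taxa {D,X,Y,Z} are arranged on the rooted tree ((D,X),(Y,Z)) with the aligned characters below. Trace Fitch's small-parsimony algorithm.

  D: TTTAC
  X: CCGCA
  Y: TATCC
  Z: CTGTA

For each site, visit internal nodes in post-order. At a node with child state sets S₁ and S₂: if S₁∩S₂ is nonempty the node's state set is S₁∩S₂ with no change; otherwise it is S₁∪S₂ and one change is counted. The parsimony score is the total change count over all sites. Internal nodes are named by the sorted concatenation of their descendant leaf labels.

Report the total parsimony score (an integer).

10

site 0, node DX: D={T} ∪ X={C} → {C,T} (+1)
site 0, node YZ: Y={T} ∪ Z={C} → {C,T} (+1)
site 0, node DXYZ: DX={C,T} ∩ YZ={C,T} → {C,T} (+0)
site 1, node DX: D={T} ∪ X={C} → {C,T} (+1)
site 1, node YZ: Y={A} ∪ Z={T} → {A,T} (+1)
site 1, node DXYZ: DX={C,T} ∩ YZ={A,T} → {T} (+0)
site 2, node DX: D={T} ∪ X={G} → {G,T} (+1)
site 2, node YZ: Y={T} ∪ Z={G} → {G,T} (+1)
site 2, node DXYZ: DX={G,T} ∩ YZ={G,T} → {G,T} (+0)
site 3, node DX: D={A} ∪ X={C} → {A,C} (+1)
site 3, node YZ: Y={C} ∪ Z={T} → {C,T} (+1)
site 3, node DXYZ: DX={A,C} ∩ YZ={C,T} → {C} (+0)
site 4, node DX: D={C} ∪ X={A} → {A,C} (+1)
site 4, node YZ: Y={C} ∪ Z={A} → {A,C} (+1)
site 4, node DXYZ: DX={A,C} ∩ YZ={A,C} → {A,C} (+0)
per-site changes: [2, 2, 2, 2, 2]; total = 10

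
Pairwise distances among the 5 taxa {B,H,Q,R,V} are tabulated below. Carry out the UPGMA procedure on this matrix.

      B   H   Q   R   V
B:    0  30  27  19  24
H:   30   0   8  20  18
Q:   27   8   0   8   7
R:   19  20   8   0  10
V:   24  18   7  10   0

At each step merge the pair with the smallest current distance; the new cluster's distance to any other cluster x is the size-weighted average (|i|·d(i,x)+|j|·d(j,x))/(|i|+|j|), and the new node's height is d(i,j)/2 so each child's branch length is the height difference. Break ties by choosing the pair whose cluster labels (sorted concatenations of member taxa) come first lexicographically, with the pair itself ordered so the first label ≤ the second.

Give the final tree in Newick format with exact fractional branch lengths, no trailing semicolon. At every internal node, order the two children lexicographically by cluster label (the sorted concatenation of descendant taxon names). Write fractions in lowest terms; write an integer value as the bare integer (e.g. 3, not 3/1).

step 1: merge (Q,V) at d=7; branch lengths Q→7/2, V→7/2; new cluster QV
  updated: d(B,QV)=51/2, d(H,QV)=13, d(QV,R)=9
step 2: merge (QV,R) at d=9; branch lengths QV→1, R→9/2; new cluster QRV
  updated: d(B,QRV)=70/3, d(H,QRV)=46/3
step 3: merge (H,QRV) at d=46/3; branch lengths H→23/3, QRV→19/6; new cluster HQRV
  updated: d(B,HQRV)=25
step 4: merge (B,HQRV) at d=25; branch lengths B→25/2, HQRV→29/6; new cluster BHQRV
final tree: (B:25/2,(H:23/3,((Q:7/2,V:7/2):1,R:9/2):19/6):29/6)
total length: 122/3

(B:25/2,(H:23/3,((Q:7/2,V:7/2):1,R:9/2):19/6):29/6)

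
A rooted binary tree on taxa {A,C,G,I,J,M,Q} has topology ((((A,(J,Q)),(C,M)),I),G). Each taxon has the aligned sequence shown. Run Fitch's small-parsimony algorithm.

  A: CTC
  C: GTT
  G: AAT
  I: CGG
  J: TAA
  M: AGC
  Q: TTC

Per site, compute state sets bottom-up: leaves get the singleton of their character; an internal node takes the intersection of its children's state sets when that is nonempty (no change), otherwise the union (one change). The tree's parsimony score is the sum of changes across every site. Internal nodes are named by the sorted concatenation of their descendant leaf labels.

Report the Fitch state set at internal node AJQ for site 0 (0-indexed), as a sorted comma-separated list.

JQ@0: {T} ∩ {T} = {T} (intersection, +0)
AJQ@0: {C} ∪ {T} = {C,T} (union, +1)
CM@0: {G} ∪ {A} = {A,G} (union, +1)
ACJMQ@0: {C,T} ∪ {A,G} = {A,C,G,T} (union, +1)
ACIJMQ@0: {A,C,G,T} ∩ {C} = {C} (intersection, +0)
ACGIJMQ@0: {C} ∪ {A} = {A,C} (union, +1)
JQ@1: {A} ∪ {T} = {A,T} (union, +1)
AJQ@1: {T} ∩ {A,T} = {T} (intersection, +0)
CM@1: {T} ∪ {G} = {G,T} (union, +1)
ACJMQ@1: {T} ∩ {G,T} = {T} (intersection, +0)
ACIJMQ@1: {T} ∪ {G} = {G,T} (union, +1)
ACGIJMQ@1: {G,T} ∪ {A} = {A,G,T} (union, +1)
JQ@2: {A} ∪ {C} = {A,C} (union, +1)
AJQ@2: {C} ∩ {A,C} = {C} (intersection, +0)
CM@2: {T} ∪ {C} = {C,T} (union, +1)
ACJMQ@2: {C} ∩ {C,T} = {C} (intersection, +0)
ACIJMQ@2: {C} ∪ {G} = {C,G} (union, +1)
ACGIJMQ@2: {C,G} ∪ {T} = {C,G,T} (union, +1)
per-site changes: [4, 4, 4]; total = 12

C,T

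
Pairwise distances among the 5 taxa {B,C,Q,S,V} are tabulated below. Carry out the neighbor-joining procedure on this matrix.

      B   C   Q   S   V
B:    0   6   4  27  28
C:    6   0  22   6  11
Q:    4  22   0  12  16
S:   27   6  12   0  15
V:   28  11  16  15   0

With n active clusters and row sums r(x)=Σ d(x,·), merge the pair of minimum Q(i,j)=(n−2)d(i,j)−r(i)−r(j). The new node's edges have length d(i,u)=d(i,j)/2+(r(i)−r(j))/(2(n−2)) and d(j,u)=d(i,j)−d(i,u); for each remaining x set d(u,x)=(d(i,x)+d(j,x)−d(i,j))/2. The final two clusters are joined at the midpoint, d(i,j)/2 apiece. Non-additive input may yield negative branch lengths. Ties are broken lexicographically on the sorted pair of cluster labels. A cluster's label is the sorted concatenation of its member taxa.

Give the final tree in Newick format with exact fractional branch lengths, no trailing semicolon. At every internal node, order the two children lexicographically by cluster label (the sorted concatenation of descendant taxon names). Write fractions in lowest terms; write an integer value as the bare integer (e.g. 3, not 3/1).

((((B:23/6,Q:1/6):87/8,V:73/8):7/8,C:5/8):43/16,S:43/16)

iteration 1: select B,Q (d=4, Q=-107); attach at lengths (23/6, 1/6); label the merged cluster BQ
  updated: d(BQ,C)=12, d(BQ,S)=35/2, d(BQ,V)=20
iteration 2: select BQ,V (d=20, Q=-111/2); attach at lengths (87/8, 73/8); label the merged cluster BQV
  updated: d(BQV,C)=3/2, d(BQV,S)=25/4
iteration 3: select BQV,C (d=3/2, Q=-55/4); attach at lengths (7/8, 5/8); label the merged cluster BCQV
  updated: d(BCQV,S)=43/8
iteration 4: select BCQV,S (d=43/8); attach at lengths (43/16, 43/16); label the merged cluster BCQSV
final tree: ((((B:23/6,Q:1/6):87/8,V:73/8):7/8,C:5/8):43/16,S:43/16)
total length: 247/8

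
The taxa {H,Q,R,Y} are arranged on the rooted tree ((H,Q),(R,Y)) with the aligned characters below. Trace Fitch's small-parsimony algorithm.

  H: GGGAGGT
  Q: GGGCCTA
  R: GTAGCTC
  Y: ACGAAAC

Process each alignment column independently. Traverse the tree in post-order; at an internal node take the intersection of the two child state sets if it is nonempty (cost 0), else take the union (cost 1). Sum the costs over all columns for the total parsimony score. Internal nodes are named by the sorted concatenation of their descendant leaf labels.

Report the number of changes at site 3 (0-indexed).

site 0, node HQ: H={G} ∩ Q={G} → {G} (+0)
site 0, node RY: R={G} ∪ Y={A} → {A,G} (+1)
site 0, node HQRY: HQ={G} ∩ RY={A,G} → {G} (+0)
site 1, node HQ: H={G} ∩ Q={G} → {G} (+0)
site 1, node RY: R={T} ∪ Y={C} → {C,T} (+1)
site 1, node HQRY: HQ={G} ∪ RY={C,T} → {C,G,T} (+1)
site 2, node HQ: H={G} ∩ Q={G} → {G} (+0)
site 2, node RY: R={A} ∪ Y={G} → {A,G} (+1)
site 2, node HQRY: HQ={G} ∩ RY={A,G} → {G} (+0)
site 3, node HQ: H={A} ∪ Q={C} → {A,C} (+1)
site 3, node RY: R={G} ∪ Y={A} → {A,G} (+1)
site 3, node HQRY: HQ={A,C} ∩ RY={A,G} → {A} (+0)
site 4, node HQ: H={G} ∪ Q={C} → {C,G} (+1)
site 4, node RY: R={C} ∪ Y={A} → {A,C} (+1)
site 4, node HQRY: HQ={C,G} ∩ RY={A,C} → {C} (+0)
site 5, node HQ: H={G} ∪ Q={T} → {G,T} (+1)
site 5, node RY: R={T} ∪ Y={A} → {A,T} (+1)
site 5, node HQRY: HQ={G,T} ∩ RY={A,T} → {T} (+0)
site 6, node HQ: H={T} ∪ Q={A} → {A,T} (+1)
site 6, node RY: R={C} ∩ Y={C} → {C} (+0)
site 6, node HQRY: HQ={A,T} ∪ RY={C} → {A,C,T} (+1)
per-site changes: [1, 2, 1, 2, 2, 2, 2]; total = 12

2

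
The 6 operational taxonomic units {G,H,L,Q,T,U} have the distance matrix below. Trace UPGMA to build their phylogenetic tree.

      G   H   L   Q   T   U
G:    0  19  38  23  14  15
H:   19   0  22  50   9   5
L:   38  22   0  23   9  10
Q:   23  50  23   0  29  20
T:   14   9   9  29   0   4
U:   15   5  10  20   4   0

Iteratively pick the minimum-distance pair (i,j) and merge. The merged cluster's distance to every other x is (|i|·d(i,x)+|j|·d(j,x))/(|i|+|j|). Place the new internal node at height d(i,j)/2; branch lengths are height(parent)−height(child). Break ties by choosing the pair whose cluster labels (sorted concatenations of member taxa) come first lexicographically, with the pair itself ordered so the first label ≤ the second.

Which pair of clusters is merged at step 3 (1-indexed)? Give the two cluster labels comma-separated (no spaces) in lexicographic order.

step 1: merge (T,U) at d=4; branch lengths T→2, U→2; new cluster TU
  updated: d(G,TU)=29/2, d(H,TU)=7, d(L,TU)=19/2, d(Q,TU)=49/2
step 2: merge (H,TU) at d=7; branch lengths H→7/2, TU→3/2; new cluster HTU
  updated: d(G,HTU)=16, d(HTU,L)=41/3, d(HTU,Q)=33
step 3: merge (HTU,L) at d=41/3; branch lengths HTU→10/3, L→41/6; new cluster HLTU
  updated: d(G,HLTU)=43/2, d(HLTU,Q)=61/2
step 4: merge (G,HLTU) at d=43/2; branch lengths G→43/4, HLTU→47/12; new cluster GHLTU
  updated: d(GHLTU,Q)=29
step 5: merge (GHLTU,Q) at d=29; branch lengths GHLTU→15/4, Q→29/2; new cluster GHLQTU
final tree: ((G:43/4,((H:7/2,(T:2,U:2):3/2):10/3,L:41/6):47/12):15/4,Q:29/2)
total length: 625/12

HTU,L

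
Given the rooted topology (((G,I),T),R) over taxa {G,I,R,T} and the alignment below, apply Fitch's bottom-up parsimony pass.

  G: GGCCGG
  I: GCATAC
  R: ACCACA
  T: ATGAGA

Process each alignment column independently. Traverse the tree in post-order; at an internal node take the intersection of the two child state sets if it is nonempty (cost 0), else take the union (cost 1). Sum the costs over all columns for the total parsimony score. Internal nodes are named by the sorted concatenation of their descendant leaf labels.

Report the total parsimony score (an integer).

11

site 0, node GI: G={G} ∩ I={G} → {G} (+0)
site 0, node GIT: GI={G} ∪ T={A} → {A,G} (+1)
site 0, node GIRT: GIT={A,G} ∩ R={A} → {A} (+0)
site 1, node GI: G={G} ∪ I={C} → {C,G} (+1)
site 1, node GIT: GI={C,G} ∪ T={T} → {C,G,T} (+1)
site 1, node GIRT: GIT={C,G,T} ∩ R={C} → {C} (+0)
site 2, node GI: G={C} ∪ I={A} → {A,C} (+1)
site 2, node GIT: GI={A,C} ∪ T={G} → {A,C,G} (+1)
site 2, node GIRT: GIT={A,C,G} ∩ R={C} → {C} (+0)
site 3, node GI: G={C} ∪ I={T} → {C,T} (+1)
site 3, node GIT: GI={C,T} ∪ T={A} → {A,C,T} (+1)
site 3, node GIRT: GIT={A,C,T} ∩ R={A} → {A} (+0)
site 4, node GI: G={G} ∪ I={A} → {A,G} (+1)
site 4, node GIT: GI={A,G} ∩ T={G} → {G} (+0)
site 4, node GIRT: GIT={G} ∪ R={C} → {C,G} (+1)
site 5, node GI: G={G} ∪ I={C} → {C,G} (+1)
site 5, node GIT: GI={C,G} ∪ T={A} → {A,C,G} (+1)
site 5, node GIRT: GIT={A,C,G} ∩ R={A} → {A} (+0)
per-site changes: [1, 2, 2, 2, 2, 2]; total = 11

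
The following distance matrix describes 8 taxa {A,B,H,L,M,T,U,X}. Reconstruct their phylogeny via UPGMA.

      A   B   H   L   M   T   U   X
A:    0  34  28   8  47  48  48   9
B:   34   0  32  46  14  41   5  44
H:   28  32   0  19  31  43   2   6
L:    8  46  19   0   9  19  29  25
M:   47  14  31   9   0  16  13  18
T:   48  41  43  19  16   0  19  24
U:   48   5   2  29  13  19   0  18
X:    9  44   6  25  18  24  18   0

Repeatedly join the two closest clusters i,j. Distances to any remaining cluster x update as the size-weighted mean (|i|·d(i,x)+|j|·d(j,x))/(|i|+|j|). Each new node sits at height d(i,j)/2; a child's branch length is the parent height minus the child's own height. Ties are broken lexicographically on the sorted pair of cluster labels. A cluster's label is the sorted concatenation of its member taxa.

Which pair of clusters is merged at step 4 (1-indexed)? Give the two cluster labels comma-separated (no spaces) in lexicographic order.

iteration 1: select H,U (d=2); attach at lengths (1, 1); label the merged cluster HU
  updated: d(A,HU)=38, d(B,HU)=37/2, d(HU,L)=24, d(HU,M)=22, d(HU,T)=31, d(HU,X)=12
iteration 2: select A,L (d=8); attach at lengths (4, 4); label the merged cluster AL
  updated: d(AL,B)=40, d(AL,HU)=31, d(AL,M)=28, d(AL,T)=67/2, d(AL,X)=17
iteration 3: select HU,X (d=12); attach at lengths (5, 6); label the merged cluster HUX
  updated: d(AL,HUX)=79/3, d(B,HUX)=27, d(HUX,M)=62/3, d(HUX,T)=86/3
iteration 4: select B,M (d=14); attach at lengths (7, 7); label the merged cluster BM
  updated: d(AL,BM)=34, d(BM,HUX)=143/6, d(BM,T)=57/2
iteration 5: select BM,HUX (d=143/6); attach at lengths (59/12, 71/12); label the merged cluster BHMUX
  updated: d(AL,BHMUX)=147/5, d(BHMUX,T)=143/5
iteration 6: select BHMUX,T (d=143/5); attach at lengths (143/60, 143/10); label the merged cluster BHMTUX
  updated: d(AL,BHMTUX)=361/12
iteration 7: select AL,BHMTUX (d=361/12); attach at lengths (265/24, 89/120); label the merged cluster ABHLMTUX
final tree: ((A:4,L:4):265/24,(((B:7,M:7):59/12,((H:1,U:1):5,X:6):71/12):143/60,T:143/10):89/120)
total length: 743/10

B,M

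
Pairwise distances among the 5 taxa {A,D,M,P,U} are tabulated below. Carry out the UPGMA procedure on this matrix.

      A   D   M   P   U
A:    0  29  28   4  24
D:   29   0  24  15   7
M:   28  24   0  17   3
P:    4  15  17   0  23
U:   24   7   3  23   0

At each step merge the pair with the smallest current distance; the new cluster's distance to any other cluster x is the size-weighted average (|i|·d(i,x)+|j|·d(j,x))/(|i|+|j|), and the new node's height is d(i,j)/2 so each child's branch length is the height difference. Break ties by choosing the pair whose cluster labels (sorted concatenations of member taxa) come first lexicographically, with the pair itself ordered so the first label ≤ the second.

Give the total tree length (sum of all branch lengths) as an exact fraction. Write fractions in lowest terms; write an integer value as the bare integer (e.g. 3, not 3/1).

407/12

iteration 1: select M,U (d=3); attach at lengths (3/2, 3/2); label the merged cluster MU
  updated: d(A,MU)=26, d(D,MU)=31/2, d(MU,P)=20
iteration 2: select A,P (d=4); attach at lengths (2, 2); label the merged cluster AP
  updated: d(AP,D)=22, d(AP,MU)=23
iteration 3: select D,MU (d=31/2); attach at lengths (31/4, 25/4); label the merged cluster DMU
  updated: d(AP,DMU)=68/3
iteration 4: select AP,DMU (d=68/3); attach at lengths (28/3, 43/12); label the merged cluster ADMPU
final tree: ((A:2,P:2):28/3,(D:31/4,(M:3/2,U:3/2):25/4):43/12)
total length: 407/12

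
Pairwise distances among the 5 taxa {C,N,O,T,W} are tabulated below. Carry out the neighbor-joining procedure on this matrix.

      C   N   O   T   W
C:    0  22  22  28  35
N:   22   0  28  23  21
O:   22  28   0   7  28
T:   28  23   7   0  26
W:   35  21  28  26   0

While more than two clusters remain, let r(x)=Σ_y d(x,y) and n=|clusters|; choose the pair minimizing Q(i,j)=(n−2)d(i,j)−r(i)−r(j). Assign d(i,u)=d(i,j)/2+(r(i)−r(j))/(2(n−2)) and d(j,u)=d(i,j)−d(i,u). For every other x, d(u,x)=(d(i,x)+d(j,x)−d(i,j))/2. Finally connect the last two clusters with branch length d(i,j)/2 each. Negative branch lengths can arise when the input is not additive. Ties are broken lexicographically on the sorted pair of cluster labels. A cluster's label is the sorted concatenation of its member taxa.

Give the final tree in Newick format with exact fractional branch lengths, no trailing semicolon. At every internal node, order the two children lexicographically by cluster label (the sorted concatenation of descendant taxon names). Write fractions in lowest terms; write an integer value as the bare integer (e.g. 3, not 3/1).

(((C:109/8,(O:11/3,T:10/3):63/8):35/8,N:55/8):113/16,W:113/16)

step 1: merge (O,T) at d=7, Q=-148; branch lengths O→11/3, T→10/3; new cluster OT
  updated: d(C,OT)=43/2, d(N,OT)=22, d(OT,W)=47/2
step 2: merge (C,OT) at d=43/2, Q=-205/2; branch lengths C→109/8, OT→63/8; new cluster COT
  updated: d(COT,N)=45/4, d(COT,W)=37/2
step 3: merge (COT,N) at d=45/4, Q=-203/4; branch lengths COT→35/8, N→55/8; new cluster CNOT
  updated: d(CNOT,W)=113/8
step 4: merge (CNOT,W) at d=113/8; branch lengths CNOT→113/16, W→113/16; new cluster CNOTW
final tree: (((C:109/8,(O:11/3,T:10/3):63/8):35/8,N:55/8):113/16,W:113/16)
total length: 431/8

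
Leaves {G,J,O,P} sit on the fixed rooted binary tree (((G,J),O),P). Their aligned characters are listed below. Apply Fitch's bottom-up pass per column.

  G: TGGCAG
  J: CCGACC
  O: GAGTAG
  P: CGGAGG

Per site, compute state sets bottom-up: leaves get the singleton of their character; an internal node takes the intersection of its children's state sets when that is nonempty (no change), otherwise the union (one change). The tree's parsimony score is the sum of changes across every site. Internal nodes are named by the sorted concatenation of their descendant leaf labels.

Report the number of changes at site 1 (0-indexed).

2

[col 0] GJ: children G:{T}, J:{C} ∪→ {C,T}; cost 1
[col 0] GJO: children GJ:{C,T}, O:{G} ∪→ {C,G,T}; cost 1
[col 0] GJOP: children GJO:{C,G,T}, P:{C} ∩→ {C}; cost 0
[col 1] GJ: children G:{G}, J:{C} ∪→ {C,G}; cost 1
[col 1] GJO: children GJ:{C,G}, O:{A} ∪→ {A,C,G}; cost 1
[col 1] GJOP: children GJO:{A,C,G}, P:{G} ∩→ {G}; cost 0
[col 2] GJ: children G:{G}, J:{G} ∩→ {G}; cost 0
[col 2] GJO: children GJ:{G}, O:{G} ∩→ {G}; cost 0
[col 2] GJOP: children GJO:{G}, P:{G} ∩→ {G}; cost 0
[col 3] GJ: children G:{C}, J:{A} ∪→ {A,C}; cost 1
[col 3] GJO: children GJ:{A,C}, O:{T} ∪→ {A,C,T}; cost 1
[col 3] GJOP: children GJO:{A,C,T}, P:{A} ∩→ {A}; cost 0
[col 4] GJ: children G:{A}, J:{C} ∪→ {A,C}; cost 1
[col 4] GJO: children GJ:{A,C}, O:{A} ∩→ {A}; cost 0
[col 4] GJOP: children GJO:{A}, P:{G} ∪→ {A,G}; cost 1
[col 5] GJ: children G:{G}, J:{C} ∪→ {C,G}; cost 1
[col 5] GJO: children GJ:{C,G}, O:{G} ∩→ {G}; cost 0
[col 5] GJOP: children GJO:{G}, P:{G} ∩→ {G}; cost 0
per-site changes: [2, 2, 0, 2, 2, 1]; total = 9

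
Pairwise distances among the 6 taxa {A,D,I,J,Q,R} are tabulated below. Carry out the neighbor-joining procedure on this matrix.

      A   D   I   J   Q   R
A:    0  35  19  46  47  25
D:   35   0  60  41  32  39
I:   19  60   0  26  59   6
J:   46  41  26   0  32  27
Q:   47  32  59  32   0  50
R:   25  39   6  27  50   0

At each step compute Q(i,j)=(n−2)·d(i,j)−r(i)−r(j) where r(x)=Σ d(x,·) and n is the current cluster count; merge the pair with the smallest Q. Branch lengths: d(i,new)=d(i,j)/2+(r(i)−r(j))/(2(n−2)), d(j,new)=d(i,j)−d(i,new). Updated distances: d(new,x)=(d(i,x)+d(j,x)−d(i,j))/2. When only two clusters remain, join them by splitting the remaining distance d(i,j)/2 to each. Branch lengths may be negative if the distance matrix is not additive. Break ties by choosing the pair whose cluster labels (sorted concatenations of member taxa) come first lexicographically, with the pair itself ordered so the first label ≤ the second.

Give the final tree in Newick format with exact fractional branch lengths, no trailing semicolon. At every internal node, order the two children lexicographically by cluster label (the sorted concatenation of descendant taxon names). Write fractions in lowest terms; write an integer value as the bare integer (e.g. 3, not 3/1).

(((A:105/8,((D:115/8,Q:141/8):119/12,J:127/12):97/8):47/8,I:13/4):11/8,R:11/8)

1. join D+Q (d=32, Q=-299) ⇒ DQ; edges |D|=115/8, |Q|=141/8
  updated: d(A,DQ)=25, d(DQ,I)=87/2, d(DQ,J)=41/2, d(DQ,R)=57/2
2. join DQ+J (d=41/2, Q=-351/2) ⇒ DJQ; edges |DQ|=119/12, |J|=127/12
  updated: d(A,DJQ)=101/4, d(DJQ,I)=49/2, d(DJQ,R)=35/2
3. join A+DJQ (d=101/4, Q=-86) ⇒ ADJQ; edges |A|=105/8, |DJQ|=97/8
  updated: d(ADJQ,I)=73/8, d(ADJQ,R)=69/8
4. join ADJQ+I (d=73/8, Q=-95/4) ⇒ ADIJQ; edges |ADJQ|=47/8, |I|=13/4
  updated: d(ADIJQ,R)=11/4
5. join ADIJQ+R (d=11/4) ⇒ ADIJQR; edges |ADIJQ|=11/8, |R|=11/8
final tree: (((A:105/8,((D:115/8,Q:141/8):119/12,J:127/12):97/8):47/8,I:13/4):11/8,R:11/8)
total length: 717/8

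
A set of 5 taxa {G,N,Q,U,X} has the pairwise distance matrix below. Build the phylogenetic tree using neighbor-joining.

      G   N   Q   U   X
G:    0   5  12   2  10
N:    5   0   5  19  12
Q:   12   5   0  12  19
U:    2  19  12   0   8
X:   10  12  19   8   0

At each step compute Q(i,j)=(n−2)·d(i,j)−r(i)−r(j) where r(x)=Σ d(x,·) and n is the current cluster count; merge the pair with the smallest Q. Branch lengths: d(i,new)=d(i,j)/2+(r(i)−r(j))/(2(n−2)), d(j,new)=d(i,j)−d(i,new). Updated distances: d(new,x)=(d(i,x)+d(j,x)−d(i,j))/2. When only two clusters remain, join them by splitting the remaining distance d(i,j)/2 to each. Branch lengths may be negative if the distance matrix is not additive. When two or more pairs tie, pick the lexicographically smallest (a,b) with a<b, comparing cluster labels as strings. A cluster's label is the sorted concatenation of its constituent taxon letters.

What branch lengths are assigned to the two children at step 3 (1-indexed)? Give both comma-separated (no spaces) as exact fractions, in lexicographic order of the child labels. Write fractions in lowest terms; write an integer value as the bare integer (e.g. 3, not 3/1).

1. join N+Q (d=5, Q=-74) ⇒ NQ; edges |N|=4/3, |Q|=11/3
  updated: d(G,NQ)=6, d(NQ,U)=13, d(NQ,X)=13
2. join G+NQ (d=6, Q=-38) ⇒ GNQ; edges |G|=-1/2, |NQ|=13/2
  updated: d(GNQ,U)=9/2, d(GNQ,X)=17/2
3. join GNQ+U (d=9/2, Q=-21) ⇒ GNQU; edges |GNQ|=5/2, |U|=2
  updated: d(GNQU,X)=6
4. join GNQU+X (d=6) ⇒ GNQUX; edges |GNQU|=3, |X|=3
final tree: (((G:-1/2,(N:4/3,Q:11/3):13/2):5/2,U:2):3,X:3)
total length: 43/2

5/2,2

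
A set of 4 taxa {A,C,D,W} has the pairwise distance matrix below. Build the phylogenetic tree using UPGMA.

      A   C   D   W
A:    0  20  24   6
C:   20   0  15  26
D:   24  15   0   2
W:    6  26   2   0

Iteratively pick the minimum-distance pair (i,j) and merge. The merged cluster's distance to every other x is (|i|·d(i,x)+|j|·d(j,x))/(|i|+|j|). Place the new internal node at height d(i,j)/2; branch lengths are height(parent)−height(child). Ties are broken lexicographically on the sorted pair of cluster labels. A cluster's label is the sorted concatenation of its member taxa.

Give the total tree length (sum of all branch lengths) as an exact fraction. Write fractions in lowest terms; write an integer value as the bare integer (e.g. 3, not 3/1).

173/6

step 1: merge (D,W) at d=2; branch lengths D→1, W→1; new cluster DW
  updated: d(A,DW)=15, d(C,DW)=41/2
step 2: merge (A,DW) at d=15; branch lengths A→15/2, DW→13/2; new cluster ADW
  updated: d(ADW,C)=61/3
step 3: merge (ADW,C) at d=61/3; branch lengths ADW→8/3, C→61/6; new cluster ACDW
final tree: ((A:15/2,(D:1,W:1):13/2):8/3,C:61/6)
total length: 173/6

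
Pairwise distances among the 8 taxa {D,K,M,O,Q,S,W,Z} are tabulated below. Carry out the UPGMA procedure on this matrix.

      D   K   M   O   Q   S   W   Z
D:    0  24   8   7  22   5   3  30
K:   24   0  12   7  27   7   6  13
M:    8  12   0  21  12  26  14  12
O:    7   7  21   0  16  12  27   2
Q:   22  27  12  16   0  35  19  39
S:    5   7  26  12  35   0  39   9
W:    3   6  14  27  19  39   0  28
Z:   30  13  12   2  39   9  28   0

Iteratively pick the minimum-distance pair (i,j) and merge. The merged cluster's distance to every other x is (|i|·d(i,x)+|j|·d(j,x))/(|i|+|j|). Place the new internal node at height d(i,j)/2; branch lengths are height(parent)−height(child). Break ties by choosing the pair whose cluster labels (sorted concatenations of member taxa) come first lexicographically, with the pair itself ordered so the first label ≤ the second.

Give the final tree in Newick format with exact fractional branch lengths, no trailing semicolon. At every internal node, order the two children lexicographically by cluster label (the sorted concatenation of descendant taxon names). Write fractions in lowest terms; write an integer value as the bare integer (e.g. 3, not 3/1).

((((D:3/2,W:3/2):4,M:11/2):10/3,Q:53/6):107/48,((K:7/2,S:7/2):13/8,(O:1,Z:1):33/8):95/16)

step 1: merge (O,Z) at d=2; branch lengths O→1, Z→1; new cluster OZ
  updated: d(D,OZ)=37/2, d(K,OZ)=10, d(M,OZ)=33/2, d(OZ,Q)=55/2, d(OZ,S)=21/2, d(OZ,W)=55/2
step 2: merge (D,W) at d=3; branch lengths D→3/2, W→3/2; new cluster DW
  updated: d(DW,K)=15, d(DW,M)=11, d(DW,OZ)=23, d(DW,Q)=41/2, d(DW,S)=22
step 3: merge (K,S) at d=7; branch lengths K→7/2, S→7/2; new cluster KS
  updated: d(DW,KS)=37/2, d(KS,M)=19, d(KS,OZ)=41/4, d(KS,Q)=31
step 4: merge (KS,OZ) at d=41/4; branch lengths KS→13/8, OZ→33/8; new cluster KOSZ
  updated: d(DW,KOSZ)=83/4, d(KOSZ,M)=71/4, d(KOSZ,Q)=117/4
step 5: merge (DW,M) at d=11; branch lengths DW→4, M→11/2; new cluster DMW
  updated: d(DMW,KOSZ)=79/4, d(DMW,Q)=53/3
step 6: merge (DMW,Q) at d=53/3; branch lengths DMW→10/3, Q→53/6; new cluster DMQW
  updated: d(DMQW,KOSZ)=177/8
step 7: merge (DMQW,KOSZ) at d=177/8; branch lengths DMQW→107/48, KOSZ→95/16; new cluster DKMOQSWZ
final tree: ((((D:3/2,W:3/2):4,M:11/2):10/3,Q:53/6):107/48,((K:7/2,S:7/2):13/8,(O:1,Z:1):33/8):95/16)
total length: 571/12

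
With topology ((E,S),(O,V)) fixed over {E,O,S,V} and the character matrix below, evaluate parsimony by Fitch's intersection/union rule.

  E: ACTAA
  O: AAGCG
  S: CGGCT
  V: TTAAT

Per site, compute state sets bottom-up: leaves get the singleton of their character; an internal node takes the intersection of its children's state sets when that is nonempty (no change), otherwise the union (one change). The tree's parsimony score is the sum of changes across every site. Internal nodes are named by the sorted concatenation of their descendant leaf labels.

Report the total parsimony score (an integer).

11

ES@0: {A} ∪ {C} = {A,C} (union, +1)
OV@0: {A} ∪ {T} = {A,T} (union, +1)
EOSV@0: {A,C} ∩ {A,T} = {A} (intersection, +0)
ES@1: {C} ∪ {G} = {C,G} (union, +1)
OV@1: {A} ∪ {T} = {A,T} (union, +1)
EOSV@1: {C,G} ∪ {A,T} = {A,C,G,T} (union, +1)
ES@2: {T} ∪ {G} = {G,T} (union, +1)
OV@2: {G} ∪ {A} = {A,G} (union, +1)
EOSV@2: {G,T} ∩ {A,G} = {G} (intersection, +0)
ES@3: {A} ∪ {C} = {A,C} (union, +1)
OV@3: {C} ∪ {A} = {A,C} (union, +1)
EOSV@3: {A,C} ∩ {A,C} = {A,C} (intersection, +0)
ES@4: {A} ∪ {T} = {A,T} (union, +1)
OV@4: {G} ∪ {T} = {G,T} (union, +1)
EOSV@4: {A,T} ∩ {G,T} = {T} (intersection, +0)
per-site changes: [2, 3, 2, 2, 2]; total = 11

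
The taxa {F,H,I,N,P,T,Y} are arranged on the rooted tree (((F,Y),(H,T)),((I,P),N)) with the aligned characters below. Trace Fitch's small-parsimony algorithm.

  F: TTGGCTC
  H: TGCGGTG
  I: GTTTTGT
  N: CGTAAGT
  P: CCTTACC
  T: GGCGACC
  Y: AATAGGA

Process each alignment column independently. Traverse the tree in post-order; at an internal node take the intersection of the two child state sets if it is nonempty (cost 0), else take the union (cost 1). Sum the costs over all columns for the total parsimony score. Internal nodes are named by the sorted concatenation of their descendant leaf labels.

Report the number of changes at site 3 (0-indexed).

3

[col 0] FY: children F:{T}, Y:{A} ∪→ {A,T}; cost 1
[col 0] HT: children H:{T}, T:{G} ∪→ {G,T}; cost 1
[col 0] FHTY: children FY:{A,T}, HT:{G,T} ∩→ {T}; cost 0
[col 0] IP: children I:{G}, P:{C} ∪→ {C,G}; cost 1
[col 0] INP: children IP:{C,G}, N:{C} ∩→ {C}; cost 0
[col 0] FHINPTY: children FHTY:{T}, INP:{C} ∪→ {C,T}; cost 1
[col 1] FY: children F:{T}, Y:{A} ∪→ {A,T}; cost 1
[col 1] HT: children H:{G}, T:{G} ∩→ {G}; cost 0
[col 1] FHTY: children FY:{A,T}, HT:{G} ∪→ {A,G,T}; cost 1
[col 1] IP: children I:{T}, P:{C} ∪→ {C,T}; cost 1
[col 1] INP: children IP:{C,T}, N:{G} ∪→ {C,G,T}; cost 1
[col 1] FHINPTY: children FHTY:{A,G,T}, INP:{C,G,T} ∩→ {G,T}; cost 0
[col 2] FY: children F:{G}, Y:{T} ∪→ {G,T}; cost 1
[col 2] HT: children H:{C}, T:{C} ∩→ {C}; cost 0
[col 2] FHTY: children FY:{G,T}, HT:{C} ∪→ {C,G,T}; cost 1
[col 2] IP: children I:{T}, P:{T} ∩→ {T}; cost 0
[col 2] INP: children IP:{T}, N:{T} ∩→ {T}; cost 0
[col 2] FHINPTY: children FHTY:{C,G,T}, INP:{T} ∩→ {T}; cost 0
[col 3] FY: children F:{G}, Y:{A} ∪→ {A,G}; cost 1
[col 3] HT: children H:{G}, T:{G} ∩→ {G}; cost 0
[col 3] FHTY: children FY:{A,G}, HT:{G} ∩→ {G}; cost 0
[col 3] IP: children I:{T}, P:{T} ∩→ {T}; cost 0
[col 3] INP: children IP:{T}, N:{A} ∪→ {A,T}; cost 1
[col 3] FHINPTY: children FHTY:{G}, INP:{A,T} ∪→ {A,G,T}; cost 1
[col 4] FY: children F:{C}, Y:{G} ∪→ {C,G}; cost 1
[col 4] HT: children H:{G}, T:{A} ∪→ {A,G}; cost 1
[col 4] FHTY: children FY:{C,G}, HT:{A,G} ∩→ {G}; cost 0
[col 4] IP: children I:{T}, P:{A} ∪→ {A,T}; cost 1
[col 4] INP: children IP:{A,T}, N:{A} ∩→ {A}; cost 0
[col 4] FHINPTY: children FHTY:{G}, INP:{A} ∪→ {A,G}; cost 1
[col 5] FY: children F:{T}, Y:{G} ∪→ {G,T}; cost 1
[col 5] HT: children H:{T}, T:{C} ∪→ {C,T}; cost 1
[col 5] FHTY: children FY:{G,T}, HT:{C,T} ∩→ {T}; cost 0
[col 5] IP: children I:{G}, P:{C} ∪→ {C,G}; cost 1
[col 5] INP: children IP:{C,G}, N:{G} ∩→ {G}; cost 0
[col 5] FHINPTY: children FHTY:{T}, INP:{G} ∪→ {G,T}; cost 1
[col 6] FY: children F:{C}, Y:{A} ∪→ {A,C}; cost 1
[col 6] HT: children H:{G}, T:{C} ∪→ {C,G}; cost 1
[col 6] FHTY: children FY:{A,C}, HT:{C,G} ∩→ {C}; cost 0
[col 6] IP: children I:{T}, P:{C} ∪→ {C,T}; cost 1
[col 6] INP: children IP:{C,T}, N:{T} ∩→ {T}; cost 0
[col 6] FHINPTY: children FHTY:{C}, INP:{T} ∪→ {C,T}; cost 1
per-site changes: [4, 4, 2, 3, 4, 4, 4]; total = 25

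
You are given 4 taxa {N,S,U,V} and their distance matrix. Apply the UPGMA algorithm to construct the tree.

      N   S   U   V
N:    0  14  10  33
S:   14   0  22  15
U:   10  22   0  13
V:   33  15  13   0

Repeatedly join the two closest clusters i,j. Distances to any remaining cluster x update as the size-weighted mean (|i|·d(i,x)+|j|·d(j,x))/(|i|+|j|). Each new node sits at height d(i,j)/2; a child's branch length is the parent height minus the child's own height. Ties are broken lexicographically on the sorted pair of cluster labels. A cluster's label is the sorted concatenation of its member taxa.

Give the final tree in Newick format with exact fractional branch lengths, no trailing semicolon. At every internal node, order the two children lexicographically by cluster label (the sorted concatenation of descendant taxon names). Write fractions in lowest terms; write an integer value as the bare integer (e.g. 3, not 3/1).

((N:5,U:5):21/4,(S:15/2,V:15/2):11/4)

step 1: merge (N,U) at d=10; branch lengths N→5, U→5; new cluster NU
  updated: d(NU,S)=18, d(NU,V)=23
step 2: merge (S,V) at d=15; branch lengths S→15/2, V→15/2; new cluster SV
  updated: d(NU,SV)=41/2
step 3: merge (NU,SV) at d=41/2; branch lengths NU→21/4, SV→11/4; new cluster NSUV
final tree: ((N:5,U:5):21/4,(S:15/2,V:15/2):11/4)
total length: 33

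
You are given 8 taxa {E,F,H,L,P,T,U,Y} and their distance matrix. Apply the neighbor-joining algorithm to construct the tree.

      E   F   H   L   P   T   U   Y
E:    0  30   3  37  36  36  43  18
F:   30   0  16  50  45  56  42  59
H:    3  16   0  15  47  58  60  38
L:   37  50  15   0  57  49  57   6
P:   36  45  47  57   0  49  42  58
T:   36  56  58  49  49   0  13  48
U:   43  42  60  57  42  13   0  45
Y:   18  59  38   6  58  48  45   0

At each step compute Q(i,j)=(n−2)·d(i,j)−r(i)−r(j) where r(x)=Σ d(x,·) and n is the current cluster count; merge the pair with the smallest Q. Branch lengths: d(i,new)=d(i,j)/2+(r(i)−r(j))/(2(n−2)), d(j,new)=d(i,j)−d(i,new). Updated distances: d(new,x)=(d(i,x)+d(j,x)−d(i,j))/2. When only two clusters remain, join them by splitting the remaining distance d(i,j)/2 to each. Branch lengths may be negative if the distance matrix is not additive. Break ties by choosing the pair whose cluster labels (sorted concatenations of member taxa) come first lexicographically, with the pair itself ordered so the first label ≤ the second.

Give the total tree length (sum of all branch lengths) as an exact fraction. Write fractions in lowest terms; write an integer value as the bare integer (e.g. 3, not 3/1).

1. join T+U (d=13, Q=-533) ⇒ TU; edges |T|=85/12, |U|=71/12
  updated: d(E,TU)=33, d(F,TU)=85/2, d(H,TU)=105/2, d(L,TU)=93/2, d(P,TU)=39, d(TU,Y)=40
2. join L+Y (d=6, Q=-801/2) ⇒ LY; edges |L|=9/4, |Y|=15/4
  updated: d(E,LY)=49/2, d(F,LY)=103/2, d(H,LY)=47/2, d(LY,P)=109/2, d(LY,TU)=161/4
3. join P+TU (d=39, Q=-1091/4) ⇒ PTU; edges |P|=681/32, |TU|=567/32
  updated: d(E,PTU)=15, d(F,PTU)=97/4, d(H,PTU)=121/4, d(LY,PTU)=223/8
4. join F+H (d=16, Q=-293/2) ⇒ FH; edges |F|=97/6, |H|=-1/6
  updated: d(E,FH)=17/2, d(FH,LY)=59/2, d(FH,PTU)=77/4
5. join E+FH (d=17/2, Q=-353/4) ⇒ EFH; edges |E|=31/16, |FH|=105/16
  updated: d(EFH,LY)=91/4, d(EFH,PTU)=103/8
6. join EFH+LY (d=91/4, Q=-127/2) ⇒ EFHLY; edges |EFH|=31/8, |LY|=151/8
  updated: d(EFHLY,PTU)=9
7. join EFHLY+PTU (d=9) ⇒ EFHLPTUY; edges |EFHLY|=9/2, |PTU|=9/2
final tree: (((E:31/16,(F:97/6,H:-1/6):105/16):31/8,(L:9/4,Y:15/4):151/8):9/2,(P:681/32,(T:85/12,U:71/12):567/32):9/2)
total length: 457/4

457/4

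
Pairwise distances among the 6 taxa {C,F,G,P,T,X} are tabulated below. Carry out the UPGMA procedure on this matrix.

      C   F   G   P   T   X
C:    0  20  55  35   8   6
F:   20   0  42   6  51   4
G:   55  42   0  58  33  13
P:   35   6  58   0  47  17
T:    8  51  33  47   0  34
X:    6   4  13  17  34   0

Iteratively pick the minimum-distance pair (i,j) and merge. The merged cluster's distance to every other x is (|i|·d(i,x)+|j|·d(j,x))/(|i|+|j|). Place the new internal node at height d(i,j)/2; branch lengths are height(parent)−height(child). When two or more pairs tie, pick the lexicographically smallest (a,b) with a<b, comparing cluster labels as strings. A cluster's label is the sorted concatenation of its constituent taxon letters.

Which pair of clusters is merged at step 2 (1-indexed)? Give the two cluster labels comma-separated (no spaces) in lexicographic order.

iteration 1: select F,X (d=4); attach at lengths (2, 2); label the merged cluster FX
  updated: d(C,FX)=13, d(FX,G)=55/2, d(FX,P)=23/2, d(FX,T)=85/2
iteration 2: select C,T (d=8); attach at lengths (4, 4); label the merged cluster CT
  updated: d(CT,FX)=111/4, d(CT,G)=44, d(CT,P)=41
iteration 3: select FX,P (d=23/2); attach at lengths (15/4, 23/4); label the merged cluster FPX
  updated: d(CT,FPX)=193/6, d(FPX,G)=113/3
iteration 4: select CT,FPX (d=193/6); attach at lengths (145/12, 31/3); label the merged cluster CFPTX
  updated: d(CFPTX,G)=201/5
iteration 5: select CFPTX,G (d=201/5); attach at lengths (241/60, 201/10); label the merged cluster CFGPTX
final tree: (((C:4,T:4):145/12,((F:2,X:2):15/4,P:23/4):31/3):241/60,G:201/10)
total length: 2041/30

C,T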